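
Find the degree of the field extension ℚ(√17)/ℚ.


√17 has minimal polynomial x² - 17 (irreducible over ℚ since 17 is squarefree)

[ℚ(√17)/ℚ] = 2


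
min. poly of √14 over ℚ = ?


√14 satisfies x² - 14 = 0, irreducible over ℚ since 14 is squarefree

Minimal polynomial: x² - 14


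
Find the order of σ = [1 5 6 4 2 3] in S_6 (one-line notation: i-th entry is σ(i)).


Cycle decomposition: (2 5) (3 6)
Cycle lengths: 2, 2
Order = lcm(2, 2) = 2

ord(σ) = 2


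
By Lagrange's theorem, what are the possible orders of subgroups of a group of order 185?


Lagrange's theorem: |H| divides |G|
|G| = 185
Divisors of 185: 1, 5, 37, 185

Possible subgroup orders: {1, 5, 37, 185}


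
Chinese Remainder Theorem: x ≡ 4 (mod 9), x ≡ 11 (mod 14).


m₁ = 9, m₂ = 14, gcd = 1, so CRT applies. M = m₁·m₂ = 126
Let M₁ = M/m₁ = 14, M₂ = M/m₂ = 9
Find y₁ ≡ M₁⁻¹ (mod m₁): 14⁻¹ ≡ 2 (mod 9)
Find y₂ ≡ M₂⁻¹ (mod m₂): 9⁻¹ ≡ 11 (mod 14)
x = a₁·M₁·y₁ + a₂·M₂·y₂ = 4·14·2 + 11·9·11 = 1201
Reduce mod 126: x ≡ 67
Check: 67 mod 9 = 4 ✓, 67 mod 14 = 11 ✓

x ≡ 67 (mod 126)


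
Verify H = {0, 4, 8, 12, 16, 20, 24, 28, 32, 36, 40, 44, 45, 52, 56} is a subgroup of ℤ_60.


Subgroup test for H = {0, 4, 8, 12, 16, 20, 24, 28, 32, 36, 40, 44, 45, 52, 56} in (ℤ_60, +):
(1) 0 ∈ H? Yes
(2) Closure: for all a,b ∈ H, (a+b) mod 60 ∈ H? No  [counterexample: 4 + 44 = 48 ∉ H]
(3) Inverses: for all a ∈ H, -a mod 60 ∈ H? No

No, H is not a subgroup of ℤ_60


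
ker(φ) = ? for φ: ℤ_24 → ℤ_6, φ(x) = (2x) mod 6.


Kernel = preimage of identity
ker(φ) = {x ∈ ℤ_24 : 2x ≡ 0 (mod 6)}. Since 6 | 24, φ is well-defined. The kernel is the cyclic subgroup ⟨3⟩ of ℤ_24 (order 8), i.e. {0, 3, 6, 9, 12, 15, 18, 21}

ker(φ) = {0, 3, 6, 9, 12, 15, 18, 21}


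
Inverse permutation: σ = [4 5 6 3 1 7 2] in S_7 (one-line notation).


To find σ⁻¹, swap domain and range:
σ(1) = 4 → σ⁻¹(4) = 1
σ(2) = 5 → σ⁻¹(5) = 2
σ(3) = 6 → σ⁻¹(6) = 3
σ(4) = 3 → σ⁻¹(3) = 4
σ(5) = 1 → σ⁻¹(1) = 5
σ(6) = 7 → σ⁻¹(7) = 6
σ(7) = 2 → σ⁻¹(2) = 7

σ⁻¹ = [5 7 4 1 2 3 6]


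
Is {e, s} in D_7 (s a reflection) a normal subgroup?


H = {e, s} in D_7 (s a reflection)
r·s·r⁻¹ = sr⁻² ≠ s for n ≥ 3, so {e, s} is not closed under conjugation

No, not a normal subgroup


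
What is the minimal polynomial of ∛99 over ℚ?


∛99 satisfies x³ - 99 = 0, irreducible over ℚ (no rational root; 99 is not a perfect cube)

Minimal polynomial: x³ - 99


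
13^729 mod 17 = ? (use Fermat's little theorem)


Fermat's little theorem: if p is prime and gcd(a,p)=1, then a^(p-1) ≡ 1 (mod p)
p = 17 is prime, gcd(13,17) = 1
Reduce exponent: 729 mod 16 = 9
So 13^729 ≡ 13^9 (mod 17)
13^9 mod 17 = 13

13^729 ≡ 13 (mod 17)


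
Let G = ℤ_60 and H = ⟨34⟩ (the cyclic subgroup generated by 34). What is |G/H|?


|⟨34⟩| = n / gcd(34, 60) = 60 / 2 = 30
H is normal (ℤ_60 is abelian).
|G/H| = |G| / |H| = 60 / 30 = 2

|G/H| = 2


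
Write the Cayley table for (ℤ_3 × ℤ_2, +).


Elements: {(0,0), (0,1), (1,0), (1,1), (2,0), (2,1)}
Operation: componentwise addition mod (3, 2)
Entry (a, b) = ((a₁+b₁) mod 3, (a₂+b₂) mod 2)

Cayley table:
      | (0,0) | (0,1) | (1,0) | (1,1) | (2,0) | (2,1)
(0,0) | (0,0) | (0,1) | (1,0) | (1,1) | (2,0) | (2,1)
(0,1) | (0,1) | (0,0) | (1,1) | (1,0) | (2,1) | (2,0)
(1,0) | (1,0) | (1,1) | (2,0) | (2,1) | (0,0) | (0,1)
(1,1) | (1,1) | (1,0) | (2,1) | (2,0) | (0,1) | (0,0)
(2,0) | (2,0) | (2,1) | (0,0) | (0,1) | (1,0) | (1,1)
(2,1) | (2,1) | (2,0) | (0,1) | (0,0) | (1,1) | (1,0)


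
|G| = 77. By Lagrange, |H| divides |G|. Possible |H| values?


Lagrange's theorem: |H| divides |G|
|G| = 77
Divisors of 77: 1, 7, 11, 77

Possible subgroup orders: {1, 7, 11, 77}


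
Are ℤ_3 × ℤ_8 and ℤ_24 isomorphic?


Comparing ℤ_3 × ℤ_8 and ℤ_24:
gcd(3,8) = 1, so ℤ_3 × ℤ_8 ≅ ℤ_24 (CRT)

Yes, ℤ_3 × ℤ_8 ≅ ℤ_24


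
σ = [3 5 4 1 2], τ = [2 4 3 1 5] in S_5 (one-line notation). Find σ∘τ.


σ∘τ: apply τ first, then σ
1 →τ 2 →σ 5
2 →τ 4 →σ 1
3 →τ 3 →σ 4
4 →τ 1 →σ 3
5 →τ 5 →σ 2

σ∘τ = [5 1 4 3 2]


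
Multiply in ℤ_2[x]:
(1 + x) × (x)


Expand and collect like terms; reduce coefficients mod 2:
x^0: 1·0 = 0 ≡ 0 (mod 2)
x^1: 1·1 + 1·0 = 1 ≡ 1 (mod 2)
x^2: 1·1 = 1 ≡ 1 (mod 2)
Result: x + x^2

f · g = x + x^2


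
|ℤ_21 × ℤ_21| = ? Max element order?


|ℤ_21 × ℤ_21| = 21 × 21 = 441
Max element order = lcm(21,21) = 21
Cyclic? No (gcd=21)

|ℤ_21×ℤ_21| = 441, max element order = 21


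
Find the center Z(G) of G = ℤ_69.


Z(G) = {g ∈ G | gx = xg for all x ∈ G}
ℤ_69 is abelian, so Z(G) = G

Z(ℤ_69) = ℤ_69


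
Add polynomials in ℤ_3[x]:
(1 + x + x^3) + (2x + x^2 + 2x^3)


Add coefficients mod 3:
x^0: 1 + 0 = 1 (mod 3)
x^1: 1 + 2 = 0 (mod 3)
x^2: 0 + 1 = 1 (mod 3)
x^3: 1 + 2 = 0 (mod 3)
Result: 1 + x^2

f + g = 1 + x^2


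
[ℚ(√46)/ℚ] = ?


√46 has minimal polynomial x² - 46 (irreducible over ℚ since 46 is squarefree)

[ℚ(√46)/ℚ] = 2


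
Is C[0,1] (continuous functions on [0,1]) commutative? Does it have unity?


pointwise +,× is commutative with unity (constant 1); but bump functions with disjoint support multiply to 0 — zero divisors, so not an integral domain
Commutative: Yes
Integral domain: No
Has unity: Yes

C[0,1] (continuous functions on [0,1]): Commutative=Yes, Unity=Yes


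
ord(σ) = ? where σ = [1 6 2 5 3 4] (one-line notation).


Cycle decomposition: (2 6 4 5 3)
Cycle lengths: 5
Order = lcm(5) = 5

ord(σ) = 5


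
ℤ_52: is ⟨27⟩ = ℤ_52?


g generates ℤ_n iff gcd(g, n) = 1
gcd(27, 52) = 1
Since gcd = 1, 27 is a generator.

Yes, 27 generates ℤ_52


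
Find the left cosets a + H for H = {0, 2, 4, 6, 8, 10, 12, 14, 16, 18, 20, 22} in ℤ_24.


H = {0, 2, 4, 6, 8, 10, 12, 14, 16, 18, 20, 22}, |H| = 12
Number of cosets = |G|/|H| = 24/12 = 2
0 + H = {0, 2, 4, 6, 8, 10, 12, 14, 16, 18, 20, 22}
1 + H = {1, 3, 5, 7, 9, 11, 13, 15, 17, 19, 21, 23}

Cosets: 0+H={0,2,4,6,8,10,12,14,16,18,20,22}; 1+H={1,3,5,7,9,11,13,15,17,19,21,23}


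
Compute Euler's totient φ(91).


Factor n: 91 = 7 × 13
φ(n) = n · ∏(1 - 1/p) over distinct primes p | n
φ(91) = 91 · (1 - 1/7) · (1 - 1/13) = 72

φ(91) = 72


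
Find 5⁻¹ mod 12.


Use the extended Euclidean algorithm to write 1 = 5·s + 12·t; then s mod 12 is the inverse.
Euclidean algorithm:
  5 = 0·12 + 5
  12 = 2·5 + 2
  5 = 2·2 + 1
  2 = 2·1 + 0
gcd(5,12) = 1
Back-substitution gives: 5·(5) + 12·(-2) = 1
So 5⁻¹ ≡ 5 ≡ 5 (mod 12)
Check: 5 × 5 = 25 ≡ 1 (mod 12) ✓

5⁻¹ ≡ 5 (mod 12)


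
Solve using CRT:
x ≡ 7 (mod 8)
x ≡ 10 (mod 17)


m₁ = 8, m₂ = 17, gcd = 1, so CRT applies. M = m₁·m₂ = 136
Let M₁ = M/m₁ = 17, M₂ = M/m₂ = 8
Find y₁ ≡ M₁⁻¹ (mod m₁): 17⁻¹ ≡ 1 (mod 8)
Find y₂ ≡ M₂⁻¹ (mod m₂): 8⁻¹ ≡ 15 (mod 17)
x = a₁·M₁·y₁ + a₂·M₂·y₂ = 7·17·1 + 10·8·15 = 1319
Reduce mod 136: x ≡ 95
Check: 95 mod 8 = 7 ✓, 95 mod 17 = 10 ✓

x ≡ 95 (mod 136)


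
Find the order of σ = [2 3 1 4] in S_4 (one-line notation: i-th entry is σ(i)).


Cycle decomposition: (1 2 3)
Cycle lengths: 3
Order = lcm(3) = 3

ord(σ) = 3


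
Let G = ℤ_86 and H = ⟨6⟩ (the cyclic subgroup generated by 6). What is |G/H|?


|⟨6⟩| = n / gcd(6, 86) = 86 / 2 = 43
H is normal (ℤ_86 is abelian).
|G/H| = |G| / |H| = 86 / 43 = 2

|G/H| = 2


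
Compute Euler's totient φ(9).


φ(n) = count of k ∈ {1,...,n} with gcd(k,n)=1
Coprimes to 9: {1, 2, 4, 5, 7, 8}
Count: 6

φ(9) = 6


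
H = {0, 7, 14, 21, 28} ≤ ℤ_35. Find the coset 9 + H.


9 + H = {9 + h (mod 35) : h ∈ H}
9+0=9, 9+7=16, 9+14=23, 9+21=30, 9+28=2
9 + H = {2, 9, 16, 23, 30} = 2 + H

9 + H = {2, 9, 16, 23, 30}


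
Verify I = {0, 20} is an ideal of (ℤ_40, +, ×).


Check ideal conditions for I = {0, 20} in ℤ_40:
(1) I is an additive subgroup? Yes
(2) For r ∈ ℤ_40 and a ∈ I: r·a ∈ I? Yes

Yes, I is an ideal of ℤ_40


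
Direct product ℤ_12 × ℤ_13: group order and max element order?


|ℤ_12 × ℤ_13| = 12 × 13 = 156
Max element order = lcm(12,13) = 156
Cyclic? Yes (gcd=1)

|ℤ_12×ℤ_13| = 156, max element order = 156


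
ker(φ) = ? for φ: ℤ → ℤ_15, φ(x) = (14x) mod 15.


Kernel = preimage of identity
ker(φ) = {x ∈ ℤ : 14x ≡ 0 (mod 15)}. gcd(14,15) = 1, so 14x ≡ 0 (mod 15) ⟺ x ≡ 0 (mod 15/1 = 15). Hence ker(φ) = 15ℤ

ker(φ) = 15ℤ


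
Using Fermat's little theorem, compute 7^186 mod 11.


Fermat's little theorem: if p is prime and gcd(a,p)=1, then a^(p-1) ≡ 1 (mod p)
p = 11 is prime, gcd(7,11) = 1
Reduce exponent: 186 mod 10 = 6
So 7^186 ≡ 7^6 (mod 11)
7^6 mod 11 = 4

7^186 ≡ 4 (mod 11)


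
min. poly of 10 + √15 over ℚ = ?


Let α = 10 + √15. Then α - 10 = √15, so (α - 10)² = 15, giving α² - 20α + 85 = 0. Degree 2 and α ∉ ℚ, so this is the minimal polynomial.

Minimal polynomial: x² - 20x + 85


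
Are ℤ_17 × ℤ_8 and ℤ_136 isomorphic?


Comparing ℤ_17 × ℤ_8 and ℤ_136:
gcd(17,8) = 1, so ℤ_17 × ℤ_8 ≅ ℤ_136 (CRT)

Yes, ℤ_17 × ℤ_8 ≅ ℤ_136


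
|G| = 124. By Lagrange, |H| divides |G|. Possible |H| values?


Lagrange's theorem: |H| divides |G|
|G| = 124
Divisors of 124: 1, 2, 4, 31, 62, 124

Possible subgroup orders: {1, 2, 4, 31, 62, 124}


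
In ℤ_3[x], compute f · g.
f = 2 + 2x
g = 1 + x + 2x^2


Expand and collect like terms; reduce coefficients mod 3:
x^0: 2·1 = 2 ≡ 2 (mod 3)
x^1: 2·1 + 2·1 = 4 ≡ 1 (mod 3)
x^2: 2·2 + 2·1 = 6 ≡ 0 (mod 3)
x^3: 2·2 = 4 ≡ 1 (mod 3)
Result: 2 + x + x^3

f · g = 2 + x + x^3


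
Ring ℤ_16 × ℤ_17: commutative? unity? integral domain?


Direct product ring; commutative with unity (1,1); but (1,0)·(0,1) = (0,0) gives zero divisors, so not an integral domain
Commutative: Yes
Integral domain: No
Has unity: Yes

ℤ_16 × ℤ_17: Commutative=Yes, Unity=Yes


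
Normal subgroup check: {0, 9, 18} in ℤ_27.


H = {0, 9, 18} in ℤ_27
ℤ_27 is abelian; every subgroup of an abelian group is normal

Yes, normal subgroup


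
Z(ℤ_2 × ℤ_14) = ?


Z(G) = {g ∈ G | gx = xg for all x ∈ G}
Direct product of abelian groups is abelian, so Z(G) = G

Z(ℤ_2 × ℤ_14) = ℤ_2 × ℤ_14


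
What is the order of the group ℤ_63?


ℤ_n has n elements.

|ℤ_63| = 63


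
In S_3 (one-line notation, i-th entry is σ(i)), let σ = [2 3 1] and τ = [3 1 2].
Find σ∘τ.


σ∘τ: apply τ first, then σ
1 →τ 3 →σ 1
2 →τ 1 →σ 2
3 →τ 2 →σ 3

σ∘τ = [1 2 3]


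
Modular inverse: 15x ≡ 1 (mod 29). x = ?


Use the extended Euclidean algorithm to write 1 = 15·s + 29·t; then s mod 29 is the inverse.
Euclidean algorithm:
  15 = 0·29 + 15
  29 = 1·15 + 14
  15 = 1·14 + 1
  14 = 14·1 + 0
gcd(15,29) = 1
Back-substitution gives: 15·(2) + 29·(-1) = 1
So 15⁻¹ ≡ 2 ≡ 2 (mod 29)
Check: 15 × 2 = 30 ≡ 1 (mod 29) ✓

15⁻¹ ≡ 2 (mod 29)


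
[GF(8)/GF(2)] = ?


GF(8) = GF(2^3), so the extension degree is 3

[GF(8)/GF(2)] = 3


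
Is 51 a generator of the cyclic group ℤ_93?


g generates ℤ_n iff gcd(g, n) = 1
gcd(51, 93) = 3
Since gcd = 3 ≠ 1, ⟨51⟩ has order 31 < 93, so 51 is not a generator.

No, 51 does not generate ℤ_93


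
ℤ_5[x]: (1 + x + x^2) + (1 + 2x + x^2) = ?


Add coefficients mod 5:
x^0: 1 + 1 = 2 (mod 5)
x^1: 1 + 2 = 3 (mod 5)
x^2: 1 + 1 = 2 (mod 5)
Result: 2 + 3x + 2x^2

f + g = 2 + 3x + 2x^2


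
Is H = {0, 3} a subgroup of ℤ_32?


Subgroup test for H = {0, 3} in (ℤ_32, +):
(1) 0 ∈ H? Yes
(2) Closure: for all a,b ∈ H, (a+b) mod 32 ∈ H? No  [counterexample: 3 + 3 = 6 ∉ H]
(3) Inverses: for all a ∈ H, -a mod 32 ∈ H? No

No, H is not a subgroup of ℤ_32


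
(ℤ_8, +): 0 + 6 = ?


Operation: addition mod 8
0 + 6 = (a + b) mod 8 with a = 0, b = 6

0 + 6 = 6


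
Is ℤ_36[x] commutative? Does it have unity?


ℤ_36 has zero divisors (2·18 ≡ 0), and these lift to constant zero divisors in ℤ_36[x]; so not an integral domain
Commutative: Yes
Integral domain: No
Has unity: Yes

ℤ_36[x]: Commutative=Yes, Unity=Yes


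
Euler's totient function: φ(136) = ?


Factor n: 136 = 2^3 × 17
φ(n) = n · ∏(1 - 1/p) over distinct primes p | n
φ(136) = 136 · (1 - 1/2) · (1 - 1/17) = 64

φ(136) = 64


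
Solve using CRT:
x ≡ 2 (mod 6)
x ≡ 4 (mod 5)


m₁ = 6, m₂ = 5, gcd = 1, so CRT applies. M = m₁·m₂ = 30
Let M₁ = M/m₁ = 5, M₂ = M/m₂ = 6
Find y₁ ≡ M₁⁻¹ (mod m₁): 5⁻¹ ≡ 5 (mod 6)
Find y₂ ≡ M₂⁻¹ (mod m₂): 6⁻¹ ≡ 1 (mod 5)
x = a₁·M₁·y₁ + a₂·M₂·y₂ = 2·5·5 + 4·6·1 = 74
Reduce mod 30: x ≡ 14
Check: 14 mod 6 = 2 ✓, 14 mod 5 = 4 ✓

x ≡ 14 (mod 30)


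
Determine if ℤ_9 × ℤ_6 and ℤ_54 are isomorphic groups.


Comparing ℤ_9 × ℤ_6 and ℤ_54:
gcd(9,6) = 3 ≠ 1. Max element order in ℤ_9×ℤ_6 is lcm(9,6) = 18 < 54, so it has no element of order 54

No, ℤ_9 × ℤ_6 ≇ ℤ_54


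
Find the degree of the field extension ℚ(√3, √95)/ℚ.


[ℚ(√3,√95):ℚ] = [ℚ(√3,√95):ℚ(√3)]·[ℚ(√3):ℚ] = 2·2 = 4

[ℚ(√3, √95)/ℚ] = 4


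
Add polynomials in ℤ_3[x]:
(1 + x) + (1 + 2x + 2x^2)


Add coefficients mod 3:
x^0: 1 + 1 = 2 (mod 3)
x^1: 1 + 2 = 0 (mod 3)
x^2: 0 + 2 = 2 (mod 3)
Result: 2 + 2x^2

f + g = 2 + 2x^2


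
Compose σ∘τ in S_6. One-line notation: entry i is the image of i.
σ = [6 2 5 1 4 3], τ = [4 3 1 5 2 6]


σ∘τ: apply τ first, then σ
1 →τ 4 →σ 1
2 →τ 3 →σ 5
3 →τ 1 →σ 6
4 →τ 5 →σ 4
5 →τ 2 →σ 2
6 →τ 6 →σ 3

σ∘τ = [1 5 6 4 2 3]


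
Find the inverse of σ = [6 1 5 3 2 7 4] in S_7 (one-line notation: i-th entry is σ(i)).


To find σ⁻¹, swap domain and range:
σ(1) = 6 → σ⁻¹(6) = 1
σ(2) = 1 → σ⁻¹(1) = 2
σ(3) = 5 → σ⁻¹(5) = 3
σ(4) = 3 → σ⁻¹(3) = 4
σ(5) = 2 → σ⁻¹(2) = 5
σ(6) = 7 → σ⁻¹(7) = 6
σ(7) = 4 → σ⁻¹(4) = 7

σ⁻¹ = [2 5 4 7 3 1 6]


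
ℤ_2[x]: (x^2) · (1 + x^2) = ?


Expand and collect like terms; reduce coefficients mod 2:
x^0: 0·1 = 0 ≡ 0 (mod 2)
x^1: 0·0 + 0·1 = 0 ≡ 0 (mod 2)
x^2: 0·1 + 0·0 + 1·1 = 1 ≡ 1 (mod 2)
x^3: 0·1 + 1·0 = 0 ≡ 0 (mod 2)
x^4: 1·1 = 1 ≡ 1 (mod 2)
Result: x^2 + x^4

f · g = x^2 + x^4


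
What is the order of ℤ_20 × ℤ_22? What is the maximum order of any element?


|ℤ_20 × ℤ_22| = 20 × 22 = 440
Max element order = lcm(20,22) = 220
Cyclic? No (gcd=2)

|ℤ_20×ℤ_22| = 440, max element order = 220


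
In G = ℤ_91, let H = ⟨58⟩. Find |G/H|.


|⟨58⟩| = n / gcd(58, 91) = 91 / 1 = 91
H is normal (ℤ_91 is abelian).
|G/H| = |G| / |H| = 91 / 91 = 1

|G/H| = 1


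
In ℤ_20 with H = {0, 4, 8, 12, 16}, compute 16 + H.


16 + H = {16 + h (mod 20) : h ∈ H}
16+0=16, 16+4=0, 16+8=4, 16+12=8, 16+16=12
16 + H = {0, 4, 8, 12, 16} = 0 + H

16 + H = {0, 4, 8, 12, 16}


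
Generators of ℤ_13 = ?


g generates ℤ_n iff gcd(g,n) = 1
Checking each g ∈ {1,...,12}:
gcd(1,13) = 1
gcd(2,13) = 1
gcd(3,13) = 1
gcd(4,13) = 1
gcd(5,13) = 1
gcd(6,13) = 1
gcd(7,13) = 1
gcd(8,13) = 1
gcd(9,13) = 1
gcd(10,13) = 1
gcd(11,13) = 1
gcd(12,13) = 1
Generators: {1, 2, 3, 4, 5, 6, 7, 8, 9, 10, 11, 12}
Number of generators = φ(13) = 12

Generators of ℤ_13 = {1, 2, 3, 4, 5, 6, 7, 8, 9, 10, 11, 12}


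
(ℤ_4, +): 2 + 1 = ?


Operation: addition mod 4
2 + 1 = (a + b) mod 4 with a = 2, b = 1

2 + 1 = 3


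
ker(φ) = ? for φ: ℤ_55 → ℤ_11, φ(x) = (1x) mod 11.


Kernel = preimage of identity
ker(φ) = {x ∈ ℤ_55 : 1x ≡ 0 (mod 11)}. Since 11 | 55, φ is well-defined. The kernel is the cyclic subgroup ⟨11⟩ of ℤ_55 (order 5), i.e. {0, 11, 22, 33, 44}

ker(φ) = {0, 11, 22, 33, 44}


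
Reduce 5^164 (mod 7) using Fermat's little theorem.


Fermat's little theorem: if p is prime and gcd(a,p)=1, then a^(p-1) ≡ 1 (mod p)
p = 7 is prime, gcd(5,7) = 1
Reduce exponent: 164 mod 6 = 2
So 5^164 ≡ 5^2 (mod 7)
5^2 mod 7 = 4

5^164 ≡ 4 (mod 7)


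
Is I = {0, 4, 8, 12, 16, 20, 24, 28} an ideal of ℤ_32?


Check ideal conditions for I = {0, 4, 8, 12, 16, 20, 24, 28} in ℤ_32:
(1) I is an additive subgroup? Yes
(2) For r ∈ ℤ_32 and a ∈ I: r·a ∈ I? Yes

Yes, I is an ideal of ℤ_32


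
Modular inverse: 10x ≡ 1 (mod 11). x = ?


Use the extended Euclidean algorithm to write 1 = 10·s + 11·t; then s mod 11 is the inverse.
Euclidean algorithm:
  10 = 0·11 + 10
  11 = 1·10 + 1
  10 = 10·1 + 0
gcd(10,11) = 1
Back-substitution gives: 10·(-1) + 11·(1) = 1
So 10⁻¹ ≡ -1 ≡ 10 (mod 11)
Check: 10 × 10 = 100 ≡ 1 (mod 11) ✓

10⁻¹ ≡ 10 (mod 11)


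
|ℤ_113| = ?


ℤ_n has n elements.

|ℤ_113| = 113


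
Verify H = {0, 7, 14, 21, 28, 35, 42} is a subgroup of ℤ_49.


Subgroup test for H = {0, 7, 14, 21, 28, 35, 42} in (ℤ_49, +):
(1) 0 ∈ H? Yes
(2) Closure: for all a,b ∈ H, (a+b) mod 49 ∈ H? Yes
(3) Inverses: for all a ∈ H, -a mod 49 ∈ H? Yes

Yes, H is a subgroup of ℤ_49


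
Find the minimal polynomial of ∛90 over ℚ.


∛90 satisfies x³ - 90 = 0, irreducible over ℚ (no rational root; 90 is not a perfect cube)

Minimal polynomial: x³ - 90


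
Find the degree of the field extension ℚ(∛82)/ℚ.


∛82 has minimal polynomial x³ - 82 (irreducible over ℚ since 82 is not a perfect cube)

[ℚ(∛82)/ℚ] = 3


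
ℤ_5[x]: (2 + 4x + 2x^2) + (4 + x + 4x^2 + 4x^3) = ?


Add coefficients mod 5:
x^0: 2 + 4 = 1 (mod 5)
x^1: 4 + 1 = 0 (mod 5)
x^2: 2 + 4 = 1 (mod 5)
x^3: 0 + 4 = 4 (mod 5)
Result: 1 + x^2 + 4x^3

f + g = 1 + x^2 + 4x^3


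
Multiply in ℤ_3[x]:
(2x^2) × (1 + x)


Expand and collect like terms; reduce coefficients mod 3:
x^0: 0·1 = 0 ≡ 0 (mod 3)
x^1: 0·1 + 0·1 = 0 ≡ 0 (mod 3)
x^2: 0·1 + 2·1 = 2 ≡ 2 (mod 3)
x^3: 2·1 = 2 ≡ 2 (mod 3)
Result: 2x^2 + 2x^3

f · g = 2x^2 + 2x^3


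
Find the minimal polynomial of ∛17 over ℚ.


∛17 satisfies x³ - 17 = 0, irreducible over ℚ (no rational root; 17 is not a perfect cube)

Minimal polynomial: x³ - 17


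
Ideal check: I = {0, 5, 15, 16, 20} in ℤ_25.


Check ideal conditions for I = {0, 5, 15, 16, 20} in ℤ_25:
(1) I is an additive subgroup? No
(2) For r ∈ ℤ_25 and a ∈ I: r·a ∈ I? No  [counterexample: r=2, a=5, r·a mod 25 = 10 ∉ I]

No, I is not an ideal of ℤ_25


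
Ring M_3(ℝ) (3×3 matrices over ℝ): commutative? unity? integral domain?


Matrix multiplication is non-commutative for n ≥ 2; the identity matrix I is the unity; singular matrices give zero divisors, so not an integral domain
Commutative: No
Integral domain: No
Has unity: Yes

M_3(ℝ) (3×3 matrices over ℝ): Commutative=No, Unity=Yes


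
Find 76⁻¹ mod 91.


Use the extended Euclidean algorithm to write 1 = 76·s + 91·t; then s mod 91 is the inverse.
Euclidean algorithm:
  76 = 0·91 + 76
  91 = 1·76 + 15
  76 = 5·15 + 1
  15 = 15·1 + 0
gcd(76,91) = 1
Back-substitution gives: 76·(6) + 91·(-5) = 1
So 76⁻¹ ≡ 6 ≡ 6 (mod 91)
Check: 76 × 6 = 456 ≡ 1 (mod 91) ✓

76⁻¹ ≡ 6 (mod 91)


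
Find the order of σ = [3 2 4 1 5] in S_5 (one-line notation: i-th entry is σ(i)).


Cycle decomposition: (1 3 4)
Cycle lengths: 3
Order = lcm(3) = 3

ord(σ) = 3


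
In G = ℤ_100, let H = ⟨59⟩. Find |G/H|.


|⟨59⟩| = n / gcd(59, 100) = 100 / 1 = 100
H is normal (ℤ_100 is abelian).
|G/H| = |G| / |H| = 100 / 100 = 1

|G/H| = 1


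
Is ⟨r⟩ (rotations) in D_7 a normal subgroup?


H = ⟨r⟩ (rotations) in D_7
The rotation subgroup ⟨r⟩ has index 2 in D_7, so it is normal

Yes, normal subgroup


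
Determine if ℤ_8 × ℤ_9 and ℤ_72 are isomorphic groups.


Comparing ℤ_8 × ℤ_9 and ℤ_72:
gcd(8,9) = 1, so ℤ_8 × ℤ_9 ≅ ℤ_72 (CRT)

Yes, ℤ_8 × ℤ_9 ≅ ℤ_72


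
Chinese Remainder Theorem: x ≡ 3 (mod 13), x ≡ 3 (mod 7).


m₁ = 13, m₂ = 7, gcd = 1, so CRT applies. M = m₁·m₂ = 91
Let M₁ = M/m₁ = 7, M₂ = M/m₂ = 13
Find y₁ ≡ M₁⁻¹ (mod m₁): 7⁻¹ ≡ 2 (mod 13)
Find y₂ ≡ M₂⁻¹ (mod m₂): 13⁻¹ ≡ 6 (mod 7)
x = a₁·M₁·y₁ + a₂·M₂·y₂ = 3·7·2 + 3·13·6 = 276
Reduce mod 91: x ≡ 3
Check: 3 mod 13 = 3 ✓, 3 mod 7 = 3 ✓

x ≡ 3 (mod 91)


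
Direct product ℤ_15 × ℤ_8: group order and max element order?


|ℤ_15 × ℤ_8| = 15 × 8 = 120
Max element order = lcm(15,8) = 120
Cyclic? Yes (gcd=1)

|ℤ_15×ℤ_8| = 120, max element order = 120


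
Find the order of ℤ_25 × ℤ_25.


|A × B| = |A| · |B|
|ℤ_25 × ℤ_25| = 25 × 25 = 625

|ℤ_25 × ℤ_25| = 625


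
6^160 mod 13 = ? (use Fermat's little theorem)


Fermat's little theorem: if p is prime and gcd(a,p)=1, then a^(p-1) ≡ 1 (mod p)
p = 13 is prime, gcd(6,13) = 1
Reduce exponent: 160 mod 12 = 4
So 6^160 ≡ 6^4 (mod 13)
6^4 mod 13 = 9

6^160 ≡ 9 (mod 13)


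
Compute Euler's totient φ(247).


Factor n: 247 = 13 × 19
φ(n) = n · ∏(1 - 1/p) over distinct primes p | n
φ(247) = 247 · (1 - 1/13) · (1 - 1/19) = 216

φ(247) = 216


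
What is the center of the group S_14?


Z(G) = {g ∈ G | gx = xg for all x ∈ G}
S_n is non-abelian for n ≥ 3; Z(S_14) is trivial

Z(S_14) = {e}


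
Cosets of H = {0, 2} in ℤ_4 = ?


H = {0, 2}, |H| = 2
Number of cosets = |G|/|H| = 4/2 = 2
0 + H = {0, 2}
1 + H = {1, 3}

Cosets: 0+H={0,2}; 1+H={1,3}


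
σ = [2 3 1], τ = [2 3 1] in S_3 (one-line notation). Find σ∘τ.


σ∘τ: apply τ first, then σ
1 →τ 2 →σ 3
2 →τ 3 →σ 1
3 →τ 1 →σ 2

σ∘τ = [3 1 2]


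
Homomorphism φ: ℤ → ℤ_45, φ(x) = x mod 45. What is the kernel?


Kernel = preimage of identity
ker(φ) = {x ∈ ℤ : x ≡ 0 (mod 45)} = 45ℤ = {0, ±45, ±90, ...}

ker(φ) = 45ℤ


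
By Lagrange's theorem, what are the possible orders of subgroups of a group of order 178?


Lagrange's theorem: |H| divides |G|
|G| = 178
Divisors of 178: 1, 2, 89, 178

Possible subgroup orders: {1, 2, 89, 178}


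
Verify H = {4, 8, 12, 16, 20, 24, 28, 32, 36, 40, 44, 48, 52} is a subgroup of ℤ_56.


Subgroup test for H = {4, 8, 12, 16, 20, 24, 28, 32, 36, 40, 44, 48, 52} in (ℤ_56, +):
(1) 0 ∈ H? No
(2) Closure: for all a,b ∈ H, (a+b) mod 56 ∈ H? No  [counterexample: 4 + 52 = 0 ∉ H]
(3) Inverses: for all a ∈ H, -a mod 56 ∈ H? Yes

No, H is not a subgroup of ℤ_56


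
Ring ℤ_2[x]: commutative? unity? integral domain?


ℤ_2 is a field (n prime), so ℤ_2[x] is a commutative integral domain with unity
Commutative: Yes
Integral domain: Yes
Has unity: Yes

ℤ_2[x]: Commutative=Yes, Unity=Yes


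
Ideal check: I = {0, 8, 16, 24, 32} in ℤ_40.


Check ideal conditions for I = {0, 8, 16, 24, 32} in ℤ_40:
(1) I is an additive subgroup? Yes
(2) For r ∈ ℤ_40 and a ∈ I: r·a ∈ I? Yes

Yes, I is an ideal of ℤ_40


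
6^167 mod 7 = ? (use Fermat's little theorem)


Fermat's little theorem: if p is prime and gcd(a,p)=1, then a^(p-1) ≡ 1 (mod p)
p = 7 is prime, gcd(6,7) = 1
Reduce exponent: 167 mod 6 = 5
So 6^167 ≡ 6^5 (mod 7)
6^5 mod 7 = 6

6^167 ≡ 6 (mod 7)


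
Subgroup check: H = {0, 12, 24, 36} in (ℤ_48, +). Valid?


Subgroup test for H = {0, 12, 24, 36} in (ℤ_48, +):
(1) 0 ∈ H? Yes
(2) Closure: for all a,b ∈ H, (a+b) mod 48 ∈ H? Yes
(3) Inverses: for all a ∈ H, -a mod 48 ∈ H? Yes

Yes, H is a subgroup of ℤ_48


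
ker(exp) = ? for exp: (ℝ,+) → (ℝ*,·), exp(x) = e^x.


Kernel = preimage of identity
ker(exp) = {x ∈ ℝ | e^x = 1} = {0}

ker(exp) = {0}


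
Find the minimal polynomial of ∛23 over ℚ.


∛23 satisfies x³ - 23 = 0, irreducible over ℚ (no rational root; 23 is not a perfect cube)

Minimal polynomial: x³ - 23


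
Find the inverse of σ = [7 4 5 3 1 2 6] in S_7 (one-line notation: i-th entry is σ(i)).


To find σ⁻¹, swap domain and range:
σ(1) = 7 → σ⁻¹(7) = 1
σ(2) = 4 → σ⁻¹(4) = 2
σ(3) = 5 → σ⁻¹(5) = 3
σ(4) = 3 → σ⁻¹(3) = 4
σ(5) = 1 → σ⁻¹(1) = 5
σ(6) = 2 → σ⁻¹(2) = 6
σ(7) = 6 → σ⁻¹(6) = 7

σ⁻¹ = [5 6 4 2 3 7 1]


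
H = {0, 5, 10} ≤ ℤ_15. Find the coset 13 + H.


13 + H = {13 + h (mod 15) : h ∈ H}
13+0=13, 13+5=3, 13+10=8
13 + H = {3, 8, 13} = 3 + H

13 + H = {3, 8, 13}


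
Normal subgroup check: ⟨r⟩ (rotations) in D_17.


H = ⟨r⟩ (rotations) in D_17
The rotation subgroup ⟨r⟩ has index 2 in D_17, so it is normal

Yes, normal subgroup


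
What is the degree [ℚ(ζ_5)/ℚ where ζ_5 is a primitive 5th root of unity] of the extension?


[ℚ(ζ_n):ℚ] = deg Φ_n(x) = φ(n). Here φ(5) = 4

[ℚ(ζ_5)/ℚ where ζ_5 is a primitive 5th root of unity] = 4


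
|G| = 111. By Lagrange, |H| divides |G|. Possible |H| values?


Lagrange's theorem: |H| divides |G|
|G| = 111
Divisors of 111: 1, 3, 37, 111

Possible subgroup orders: {1, 3, 37, 111}


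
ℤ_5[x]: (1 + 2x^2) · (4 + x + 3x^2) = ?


Expand and collect like terms; reduce coefficients mod 5:
x^0: 1·4 = 4 ≡ 4 (mod 5)
x^1: 1·1 + 0·4 = 1 ≡ 1 (mod 5)
x^2: 1·3 + 0·1 + 2·4 = 11 ≡ 1 (mod 5)
x^3: 0·3 + 2·1 = 2 ≡ 2 (mod 5)
x^4: 2·3 = 6 ≡ 1 (mod 5)
Result: 4 + x + x^2 + 2x^3 + x^4

f · g = 4 + x + x^2 + 2x^3 + x^4


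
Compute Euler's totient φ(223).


Factor n: 223 = 223
φ(n) = n · ∏(1 - 1/p) over distinct primes p | n
φ(223) = 223 · (1 - 1/223) = 222

φ(223) = 222


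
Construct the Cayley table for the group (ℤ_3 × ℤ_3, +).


Elements: {(0,0), (0,1), (0,2), (1,0), (1,1), (1,2), (2,0), (2,1), (2,2)}
Operation: componentwise addition mod (3, 3)
Entry (a, b) = ((a₁+b₁) mod 3, (a₂+b₂) mod 3)

Cayley table:
      | (0,0) | (0,1) | (0,2) | (1,0) | (1,1) | (1,2) | (2,0) | (2,1) | (2,2)
(0,0) | (0,0) | (0,1) | (0,2) | (1,0) | (1,1) | (1,2) | (2,0) | (2,1) | (2,2)
(0,1) | (0,1) | (0,2) | (0,0) | (1,1) | (1,2) | (1,0) | (2,1) | (2,2) | (2,0)
(0,2) | (0,2) | (0,0) | (0,1) | (1,2) | (1,0) | (1,1) | (2,2) | (2,0) | (2,1)
(1,0) | (1,0) | (1,1) | (1,2) | (2,0) | (2,1) | (2,2) | (0,0) | (0,1) | (0,2)
(1,1) | (1,1) | (1,2) | (1,0) | (2,1) | (2,2) | (2,0) | (0,1) | (0,2) | (0,0)
(1,2) | (1,2) | (1,0) | (1,1) | (2,2) | (2,0) | (2,1) | (0,2) | (0,0) | (0,1)
(2,0) | (2,0) | (2,1) | (2,2) | (0,0) | (0,1) | (0,2) | (1,0) | (1,1) | (1,2)
(2,1) | (2,1) | (2,2) | (2,0) | (0,1) | (0,2) | (0,0) | (1,1) | (1,2) | (1,0)
(2,2) | (2,2) | (2,0) | (2,1) | (0,2) | (0,0) | (0,1) | (1,2) | (1,0) | (1,1)


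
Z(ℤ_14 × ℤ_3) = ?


Z(G) = {g ∈ G | gx = xg for all x ∈ G}
Direct product of abelian groups is abelian, so Z(G) = G

Z(ℤ_14 × ℤ_3) = ℤ_14 × ℤ_3


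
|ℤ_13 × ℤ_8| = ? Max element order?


|ℤ_13 × ℤ_8| = 13 × 8 = 104
Max element order = lcm(13,8) = 104
Cyclic? Yes (gcd=1)

|ℤ_13×ℤ_8| = 104, max element order = 104


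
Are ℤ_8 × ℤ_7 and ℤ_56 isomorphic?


Comparing ℤ_8 × ℤ_7 and ℤ_56:
gcd(8,7) = 1, so ℤ_8 × ℤ_7 ≅ ℤ_56 (CRT)

Yes, ℤ_8 × ℤ_7 ≅ ℤ_56


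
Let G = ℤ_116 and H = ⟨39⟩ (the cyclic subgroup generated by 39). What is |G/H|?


|⟨39⟩| = n / gcd(39, 116) = 116 / 1 = 116
H is normal (ℤ_116 is abelian).
|G/H| = |G| / |H| = 116 / 116 = 1

|G/H| = 1


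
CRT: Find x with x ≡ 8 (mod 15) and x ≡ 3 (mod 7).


m₁ = 15, m₂ = 7, gcd = 1, so CRT applies. M = m₁·m₂ = 105
Let M₁ = M/m₁ = 7, M₂ = M/m₂ = 15
Find y₁ ≡ M₁⁻¹ (mod m₁): 7⁻¹ ≡ 13 (mod 15)
Find y₂ ≡ M₂⁻¹ (mod m₂): 15⁻¹ ≡ 1 (mod 7)
x = a₁·M₁·y₁ + a₂·M₂·y₂ = 8·7·13 + 3·15·1 = 773
Reduce mod 105: x ≡ 38
Check: 38 mod 15 = 8 ✓, 38 mod 7 = 3 ✓

x ≡ 38 (mod 105)


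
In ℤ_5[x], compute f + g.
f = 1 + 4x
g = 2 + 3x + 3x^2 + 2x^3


Add coefficients mod 5:
x^0: 1 + 2 = 3 (mod 5)
x^1: 4 + 3 = 2 (mod 5)
x^2: 0 + 3 = 3 (mod 5)
x^3: 0 + 2 = 2 (mod 5)
Result: 3 + 2x + 3x^2 + 2x^3

f + g = 3 + 2x + 3x^2 + 2x^3


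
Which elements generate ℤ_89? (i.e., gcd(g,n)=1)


g generates ℤ_n iff gcd(g,n) = 1
Prime factors of 89: 89
Generators are g ∈ {1,...,88} not divisible by any of these primes.
Generators: {1, 2, 3, 4, 5, 6, 7, 8, 9, 10, 11, 12, 13, 14, 15, 16, 17, 18, 19, 20, 21, 22, 23, 24, 25, 26, 27, 28, 29, 30, 31, 32, 33, 34, 35, 36, 37, 38, 39, 40, 41, 42, 43, 44, 45, 46, 47, 48, 49, 50, 51, 52, 53, 54, 55, 56, 57, 58, 59, 60, 61, 62, 63, 64, 65, 66, 67, 68, 69, 70, 71, 72, 73, 74, 75, 76, 77, 78, 79, 80, 81, 82, 83, 84, 85, 86, 87, 88}
Number of generators = φ(89) = 88

Generators of ℤ_89 = {1, 2, 3, 4, 5, 6, 7, 8, 9, 10, 11, 12, 13, 14, 15, 16, 17, 18, 19, 20, 21, 22, 23, 24, 25, 26, 27, 28, 29, 30, 31, 32, 33, 34, 35, 36, 37, 38, 39, 40, 41, 42, 43, 44, 45, 46, 47, 48, 49, 50, 51, 52, 53, 54, 55, 56, 57, 58, 59, 60, 61, 62, 63, 64, 65, 66, 67, 68, 69, 70, 71, 72, 73, 74, 75, 76, 77, 78, 79, 80, 81, 82, 83, 84, 85, 86, 87, 88}


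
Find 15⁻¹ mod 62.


Use the extended Euclidean algorithm to write 1 = 15·s + 62·t; then s mod 62 is the inverse.
Euclidean algorithm:
  15 = 0·62 + 15
  62 = 4·15 + 2
  15 = 7·2 + 1
  2 = 2·1 + 0
gcd(15,62) = 1
Back-substitution gives: 15·(29) + 62·(-7) = 1
So 15⁻¹ ≡ 29 ≡ 29 (mod 62)
Check: 15 × 29 = 435 ≡ 1 (mod 62) ✓

15⁻¹ ≡ 29 (mod 62)


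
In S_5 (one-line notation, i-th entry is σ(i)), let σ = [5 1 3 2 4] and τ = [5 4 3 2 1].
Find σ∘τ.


σ∘τ: apply τ first, then σ
1 →τ 5 →σ 4
2 →τ 4 →σ 2
3 →τ 3 →σ 3
4 →τ 2 →σ 1
5 →τ 1 →σ 5

σ∘τ = [4 2 3 1 5]


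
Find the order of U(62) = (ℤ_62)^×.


U(n) is the group of units mod n; |U(n)| = φ(n)
|U(62)| = φ(62) = 30

|U(62) = (ℤ_62)^×| = 30


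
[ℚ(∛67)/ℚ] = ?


∛67 has minimal polynomial x³ - 67 (irreducible over ℚ since 67 is not a perfect cube)

[ℚ(∛67)/ℚ] = 3


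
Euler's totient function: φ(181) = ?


Factor n: 181 = 181
φ(n) = n · ∏(1 - 1/p) over distinct primes p | n
φ(181) = 181 · (1 - 1/181) = 180

φ(181) = 180


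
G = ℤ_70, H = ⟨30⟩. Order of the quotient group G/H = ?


|⟨30⟩| = n / gcd(30, 70) = 70 / 10 = 7
H is normal (ℤ_70 is abelian).
|G/H| = |G| / |H| = 70 / 7 = 10

|G/H| = 10


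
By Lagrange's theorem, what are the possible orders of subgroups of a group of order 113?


Lagrange's theorem: |H| divides |G|
|G| = 113
Divisors of 113: 1, 113

Possible subgroup orders: {1, 113}


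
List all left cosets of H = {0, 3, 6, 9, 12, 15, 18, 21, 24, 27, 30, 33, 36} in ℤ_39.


H = {0, 3, 6, 9, 12, 15, 18, 21, 24, 27, 30, 33, 36}, |H| = 13
Number of cosets = |G|/|H| = 39/13 = 3
0 + H = {0, 3, 6, 9, 12, 15, 18, 21, 24, 27, 30, 33, 36}
1 + H = {1, 4, 7, 10, 13, 16, 19, 22, 25, 28, 31, 34, 37}
2 + H = {2, 5, 8, 11, 14, 17, 20, 23, 26, 29, 32, 35, 38}

Cosets: 0+H={0,3,6,9,12,15,18,21,24,27,30,33,36}; 1+H={1,4,7,10,13,16,19,22,25,28,31,34,37}; 2+H={2,5,8,11,14,17,20,23,26,29,32,35,38}


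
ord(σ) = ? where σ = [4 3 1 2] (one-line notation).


Cycle decomposition: (1 4 2 3)
Cycle lengths: 4
Order = lcm(4) = 4

ord(σ) = 4


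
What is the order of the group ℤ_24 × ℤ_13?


|A × B| = |A| · |B|
|ℤ_24 × ℤ_13| = 24 × 13 = 312

|ℤ_24 × ℤ_13| = 312


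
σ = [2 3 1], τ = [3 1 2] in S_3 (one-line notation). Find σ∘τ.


σ∘τ: apply τ first, then σ
1 →τ 3 →σ 1
2 →τ 1 →σ 2
3 →τ 2 →σ 3

σ∘τ = [1 2 3]


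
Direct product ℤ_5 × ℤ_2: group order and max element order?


|ℤ_5 × ℤ_2| = 5 × 2 = 10
Max element order = lcm(5,2) = 10
Cyclic? Yes (gcd=1)

|ℤ_5×ℤ_2| = 10, max element order = 10


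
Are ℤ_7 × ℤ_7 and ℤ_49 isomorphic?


Comparing ℤ_7 × ℤ_7 and ℤ_49:
gcd(7,7) = 7 ≠ 1. Max element order in ℤ_7×ℤ_7 is lcm(7,7) = 7 < 49, so it has no element of order 49

No, ℤ_7 × ℤ_7 ≇ ℤ_49


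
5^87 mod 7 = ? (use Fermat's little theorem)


Fermat's little theorem: if p is prime and gcd(a,p)=1, then a^(p-1) ≡ 1 (mod p)
p = 7 is prime, gcd(5,7) = 1
Reduce exponent: 87 mod 6 = 3
So 5^87 ≡ 5^3 (mod 7)
5^3 mod 7 = 6

5^87 ≡ 6 (mod 7)


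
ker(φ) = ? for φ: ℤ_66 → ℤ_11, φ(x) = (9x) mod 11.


Kernel = preimage of identity
ker(φ) = {x ∈ ℤ_66 : 9x ≡ 0 (mod 11)}. Since 11 | 66, φ is well-defined. The kernel is the cyclic subgroup ⟨11⟩ of ℤ_66 (order 6), i.e. {0, 11, 22, 33, 44, 55}

ker(φ) = {0, 11, 22, 33, 44, 55}


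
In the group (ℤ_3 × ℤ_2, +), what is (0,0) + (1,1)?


Operation: componentwise addition mod (3, 2)
(0,0) + (1,1) = ((a₁+b₁) mod 3, (a₂+b₂) mod 2) with a = (0,0), b = (1,1)

(0,0) + (1,1) = (1,1)


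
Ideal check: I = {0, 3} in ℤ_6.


Check ideal conditions for I = {0, 3} in ℤ_6:
(1) I is an additive subgroup? Yes
(2) For r ∈ ℤ_6 and a ∈ I: r·a ∈ I? Yes

Yes, I is an ideal of ℤ_6


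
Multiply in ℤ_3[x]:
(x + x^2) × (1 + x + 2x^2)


Expand and collect like terms; reduce coefficients mod 3:
x^0: 0·1 = 0 ≡ 0 (mod 3)
x^1: 0·1 + 1·1 = 1 ≡ 1 (mod 3)
x^2: 0·2 + 1·1 + 1·1 = 2 ≡ 2 (mod 3)
x^3: 1·2 + 1·1 = 3 ≡ 0 (mod 3)
x^4: 1·2 = 2 ≡ 2 (mod 3)
Result: x + 2x^2 + 2x^4

f · g = x + 2x^2 + 2x^4


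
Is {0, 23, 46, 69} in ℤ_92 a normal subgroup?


H = {0, 23, 46, 69} in ℤ_92
ℤ_92 is abelian; every subgroup of an abelian group is normal

Yes, normal subgroup


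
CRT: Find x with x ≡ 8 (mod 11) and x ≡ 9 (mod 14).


m₁ = 11, m₂ = 14, gcd = 1, so CRT applies. M = m₁·m₂ = 154
Let M₁ = M/m₁ = 14, M₂ = M/m₂ = 11
Find y₁ ≡ M₁⁻¹ (mod m₁): 14⁻¹ ≡ 4 (mod 11)
Find y₂ ≡ M₂⁻¹ (mod m₂): 11⁻¹ ≡ 9 (mod 14)
x = a₁·M₁·y₁ + a₂·M₂·y₂ = 8·14·4 + 9·11·9 = 1339
Reduce mod 154: x ≡ 107
Check: 107 mod 11 = 8 ✓, 107 mod 14 = 9 ✓

x ≡ 107 (mod 154)


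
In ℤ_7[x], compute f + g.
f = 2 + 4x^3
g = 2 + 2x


Add coefficients mod 7:
x^0: 2 + 2 = 4 (mod 7)
x^1: 0 + 2 = 2 (mod 7)
x^2: 0 + 0 = 0 (mod 7)
x^3: 4 + 0 = 4 (mod 7)
Result: 4 + 2x + 4x^3

f + g = 4 + 2x + 4x^3


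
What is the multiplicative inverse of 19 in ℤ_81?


Use the extended Euclidean algorithm to write 1 = 19·s + 81·t; then s mod 81 is the inverse.
Euclidean algorithm:
  19 = 0·81 + 19
  81 = 4·19 + 5
  19 = 3·5 + 4
  5 = 1·4 + 1
  4 = 4·1 + 0
gcd(19,81) = 1
Back-substitution gives: 19·(-17) + 81·(4) = 1
So 19⁻¹ ≡ -17 ≡ 64 (mod 81)
Check: 19 × 64 = 1216 ≡ 1 (mod 81) ✓

19⁻¹ ≡ 64 (mod 81)


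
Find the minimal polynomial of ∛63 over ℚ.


∛63 satisfies x³ - 63 = 0, irreducible over ℚ (no rational root; 63 is not a perfect cube)

Minimal polynomial: x³ - 63


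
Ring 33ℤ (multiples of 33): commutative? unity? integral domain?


33ℤ is a commutative ring under +,× but has no multiplicative identity (1 ∉ 33ℤ); it has no zero divisors, but without unity it is not an integral domain
Commutative: Yes
Integral domain: No
Has unity: No

33ℤ (multiples of 33): Commutative=Yes, Unity=No


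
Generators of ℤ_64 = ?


g generates ℤ_n iff gcd(g,n) = 1
Prime factors of 64: 2
Generators are g ∈ {1,...,63} not divisible by any of these primes.
Generators: {1, 3, 5, 7, 9, 11, 13, 15, 17, 19, 21, 23, 25, 27, 29, 31, 33, 35, 37, 39, 41, 43, 45, 47, 49, 51, 53, 55, 57, 59, 61, 63}
Number of generators = φ(64) = 32

Generators of ℤ_64 = {1, 3, 5, 7, 9, 11, 13, 15, 17, 19, 21, 23, 25, 27, 29, 31, 33, 35, 37, 39, 41, 43, 45, 47, 49, 51, 53, 55, 57, 59, 61, 63}


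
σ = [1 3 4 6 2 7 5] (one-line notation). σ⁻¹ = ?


To find σ⁻¹, swap domain and range:
σ(1) = 1 → σ⁻¹(1) = 1
σ(2) = 3 → σ⁻¹(3) = 2
σ(3) = 4 → σ⁻¹(4) = 3
σ(4) = 6 → σ⁻¹(6) = 4
σ(5) = 2 → σ⁻¹(2) = 5
σ(6) = 7 → σ⁻¹(7) = 6
σ(7) = 5 → σ⁻¹(5) = 7

σ⁻¹ = [1 5 2 3 7 4 6]


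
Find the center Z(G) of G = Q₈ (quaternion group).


Z(G) = {g ∈ G | gx = xg for all x ∈ G}
In Q₈ = {±1, ±i, ±j, ±k}, only ±1 commute with every element

Z(Q₈ (quaternion group)) = {1, -1}


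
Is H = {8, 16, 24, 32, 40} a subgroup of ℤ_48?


Subgroup test for H = {8, 16, 24, 32, 40} in (ℤ_48, +):
(1) 0 ∈ H? No
(2) Closure: for all a,b ∈ H, (a+b) mod 48 ∈ H? No  [counterexample: 8 + 40 = 0 ∉ H]
(3) Inverses: for all a ∈ H, -a mod 48 ∈ H? Yes

No, H is not a subgroup of ℤ_48


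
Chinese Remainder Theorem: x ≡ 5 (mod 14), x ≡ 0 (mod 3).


m₁ = 14, m₂ = 3, gcd = 1, so CRT applies. M = m₁·m₂ = 42
Let M₁ = M/m₁ = 3, M₂ = M/m₂ = 14
Find y₁ ≡ M₁⁻¹ (mod m₁): 3⁻¹ ≡ 5 (mod 14)
Find y₂ ≡ M₂⁻¹ (mod m₂): 14⁻¹ ≡ 2 (mod 3)
x = a₁·M₁·y₁ + a₂·M₂·y₂ = 5·3·5 + 0·14·2 = 75
Reduce mod 42: x ≡ 33
Check: 33 mod 14 = 5 ✓, 33 mod 3 = 0 ✓

x ≡ 33 (mod 42)


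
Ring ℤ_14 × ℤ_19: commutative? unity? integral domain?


Direct product ring; commutative with unity (1,1); but (1,0)·(0,1) = (0,0) gives zero divisors, so not an integral domain
Commutative: Yes
Integral domain: No
Has unity: Yes

ℤ_14 × ℤ_19: Commutative=Yes, Unity=Yes


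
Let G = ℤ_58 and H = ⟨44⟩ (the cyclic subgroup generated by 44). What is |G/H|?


|⟨44⟩| = n / gcd(44, 58) = 58 / 2 = 29
H is normal (ℤ_58 is abelian).
|G/H| = |G| / |H| = 58 / 29 = 2

|G/H| = 2


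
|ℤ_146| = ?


ℤ_n has n elements.

|ℤ_146| = 146


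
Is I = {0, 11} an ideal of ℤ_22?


Check ideal conditions for I = {0, 11} in ℤ_22:
(1) I is an additive subgroup? Yes
(2) For r ∈ ℤ_22 and a ∈ I: r·a ∈ I? Yes

Yes, I is an ideal of ℤ_22


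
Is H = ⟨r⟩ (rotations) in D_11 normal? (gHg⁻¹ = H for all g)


H = ⟨r⟩ (rotations) in D_11
The rotation subgroup ⟨r⟩ has index 2 in D_11, so it is normal

Yes, normal subgroup


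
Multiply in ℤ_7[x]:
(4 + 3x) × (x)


Expand and collect like terms; reduce coefficients mod 7:
x^0: 4·0 = 0 ≡ 0 (mod 7)
x^1: 4·1 + 3·0 = 4 ≡ 4 (mod 7)
x^2: 3·1 = 3 ≡ 3 (mod 7)
Result: 4x + 3x^2

f · g = 4x + 3x^2


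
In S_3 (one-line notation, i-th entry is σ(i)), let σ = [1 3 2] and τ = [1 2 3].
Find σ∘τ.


σ∘τ: apply τ first, then σ
1 →τ 1 →σ 1
2 →τ 2 →σ 3
3 →τ 3 →σ 2

σ∘τ = [1 3 2]


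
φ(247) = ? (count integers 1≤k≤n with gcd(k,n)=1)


Factor n: 247 = 13 × 19
φ(n) = n · ∏(1 - 1/p) over distinct primes p | n
φ(247) = 247 · (1 - 1/13) · (1 - 1/19) = 216

φ(247) = 216


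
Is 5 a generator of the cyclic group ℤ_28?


g generates ℤ_n iff gcd(g, n) = 1
gcd(5, 28) = 1
Since gcd = 1, 5 is a generator.

Yes, 5 generates ℤ_28


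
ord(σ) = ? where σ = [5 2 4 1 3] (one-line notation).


Cycle decomposition: (1 5 3 4)
Cycle lengths: 4
Order = lcm(4) = 4

ord(σ) = 4


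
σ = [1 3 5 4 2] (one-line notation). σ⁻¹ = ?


To find σ⁻¹, swap domain and range:
σ(1) = 1 → σ⁻¹(1) = 1
σ(2) = 3 → σ⁻¹(3) = 2
σ(3) = 5 → σ⁻¹(5) = 3
σ(4) = 4 → σ⁻¹(4) = 4
σ(5) = 2 → σ⁻¹(2) = 5

σ⁻¹ = [1 5 2 4 3]


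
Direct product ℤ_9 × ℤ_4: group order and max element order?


|ℤ_9 × ℤ_4| = 9 × 4 = 36
Max element order = lcm(9,4) = 36
Cyclic? Yes (gcd=1)

|ℤ_9×ℤ_4| = 36, max element order = 36


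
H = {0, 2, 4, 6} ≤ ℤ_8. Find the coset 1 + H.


1 + H = {1 + h (mod 8) : h ∈ H}
1+0=1, 1+2=3, 1+4=5, 1+6=7

1 + H = {1, 3, 5, 7}
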